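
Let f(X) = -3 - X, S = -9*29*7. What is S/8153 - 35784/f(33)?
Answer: 8102255/8153 ≈ 993.78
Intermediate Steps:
S = -1827 (S = -261*7 = -1827)
S/8153 - 35784/f(33) = -1827/8153 - 35784/(-3 - 1*33) = -1827*1/8153 - 35784/(-3 - 33) = -1827/8153 - 35784/(-36) = -1827/8153 - 35784*(-1/36) = -1827/8153 + 994 = 8102255/8153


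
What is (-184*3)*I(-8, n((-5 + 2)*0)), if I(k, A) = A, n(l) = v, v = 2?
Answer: -1104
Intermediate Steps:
n(l) = 2
(-184*3)*I(-8, n((-5 + 2)*0)) = -184*3*2 = -552*2 = -1104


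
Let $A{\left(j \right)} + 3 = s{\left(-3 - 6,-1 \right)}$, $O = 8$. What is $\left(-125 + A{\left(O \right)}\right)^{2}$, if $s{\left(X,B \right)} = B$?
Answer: $16641$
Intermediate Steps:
$A{\left(j \right)} = -4$ ($A{\left(j \right)} = -3 - 1 = -4$)
$\left(-125 + A{\left(O \right)}\right)^{2} = \left(-125 - 4\right)^{2} = \left(-129\right)^{2} = 16641$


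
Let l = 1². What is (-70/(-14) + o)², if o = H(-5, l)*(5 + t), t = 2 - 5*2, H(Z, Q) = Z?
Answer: 400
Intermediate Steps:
l = 1
t = -8 (t = 2 - 10 = -8)
o = 15 (o = -5*(5 - 8) = -5*(-3) = 15)
(-70/(-14) + o)² = (-70/(-14) + 15)² = (-70*(-1/14) + 15)² = (5 + 15)² = 20² = 400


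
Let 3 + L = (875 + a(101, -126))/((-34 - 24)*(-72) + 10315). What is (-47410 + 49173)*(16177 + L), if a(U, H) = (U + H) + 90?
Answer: 9609513334/337 ≈ 2.8515e+7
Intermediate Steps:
a(U, H) = 90 + H + U (a(U, H) = (H + U) + 90 = 90 + H + U)
L = -42533/14491 (L = -3 + (875 + (90 - 126 + 101))/((-34 - 24)*(-72) + 10315) = -3 + (875 + 65)/(-58*(-72) + 10315) = -3 + 940/(4176 + 10315) = -3 + 940/14491 = -42533/14491 ≈ -2.9351)
(-47410 + 49173)*(16177 + L) = (-47410 + 49173)*(16177 - 42533/14491) = 1763*(234378374/14491) = 9609513334/337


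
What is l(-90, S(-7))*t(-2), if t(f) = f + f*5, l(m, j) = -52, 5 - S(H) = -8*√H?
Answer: 624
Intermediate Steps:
S(H) = 5 + 8*√H (S(H) = 5 - (-8)*√H = 5 + 8*√H)
t(f) = 6*f (t(f) = f + 5*f = 6*f)
l(-90, S(-7))*t(-2) = -312*(-2) = -52*(-12) = 624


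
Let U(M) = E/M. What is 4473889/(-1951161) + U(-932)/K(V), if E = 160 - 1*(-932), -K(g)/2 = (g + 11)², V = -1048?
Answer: -2241963464992153/977769612888594 ≈ -2.2929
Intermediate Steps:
K(g) = -2*(11 + g)² (K(g) = -2*(g + 11)² = -2*(11 + g)²)
E = 1092 (E = 160 + 932 = 1092)
U(M) = 1092/M
4473889/(-1951161) + U(-932)/K(V) = 4473889/(-1951161) + (1092/(-932))/((-2*(11 - 1048)²)) = 4473889*(-1/1951161) + (1092*(-1/932))/((-2*(-1037)²)) = -4473889/1951161 - 273/(233*((-2*1075369))) = -4473889/1951161 - 273/233/(-2150738) = -4473889/1951161 - 273/233*(-1/2150738) = -4473889/1951161 + 273/501121954 = -2241963464992153/977769612888594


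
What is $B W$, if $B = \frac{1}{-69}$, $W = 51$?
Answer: $- \frac{17}{23} \approx -0.73913$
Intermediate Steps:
$B = - \frac{1}{69} \approx -0.014493$
$B W = \left(- \frac{1}{69}\right) 51 = - \frac{17}{23}$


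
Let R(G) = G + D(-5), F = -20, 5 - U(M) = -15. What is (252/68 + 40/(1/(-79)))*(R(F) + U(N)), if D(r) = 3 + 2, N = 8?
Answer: -268285/17 ≈ -15781.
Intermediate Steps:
U(M) = 20 (U(M) = 5 - 1*(-15) = 5 + 15 = 20)
D(r) = 5
R(G) = 5 + G (R(G) = G + 5 = 5 + G)
(252/68 + 40/(1/(-79)))*(R(F) + U(N)) = (252/68 + 40/(1/(-79)))*((5 - 20) + 20) = (252*(1/68) + 40/(-1/79))*(-15 + 20) = (63/17 + 40*(-79))*5 = (63/17 - 3160)*5 = -53657/17*5 = -268285/17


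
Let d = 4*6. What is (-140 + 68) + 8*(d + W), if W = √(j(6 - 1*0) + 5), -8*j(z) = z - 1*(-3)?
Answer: 120 + 2*√62 ≈ 135.75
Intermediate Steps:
d = 24
j(z) = -3/8 - z/8 (j(z) = -(z - 1*(-3))/8 = -(z + 3)/8 = -(3 + z)/8 = -3/8 - z/8)
W = √62/4 (W = √((-3/8 - (6 - 1*0)/8) + 5) = √((-3/8 - (6 + 0)/8) + 5) = √((-3/8 - ⅛*6) + 5) = √((-3/8 - ¾) + 5) = √(-9/8 + 5) = √(31/8) = √62/4 ≈ 1.9685)
(-140 + 68) + 8*(d + W) = (-140 + 68) + 8*(24 + √62/4) = -72 + (192 + 2*√62) = 120 + 2*√62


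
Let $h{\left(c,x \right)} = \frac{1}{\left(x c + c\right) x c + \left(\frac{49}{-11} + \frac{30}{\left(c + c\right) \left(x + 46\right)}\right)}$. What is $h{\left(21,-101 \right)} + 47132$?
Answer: $\frac{16164643159069}{342965356} \approx 47132.0$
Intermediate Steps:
$h{\left(c,x \right)} = \frac{1}{- \frac{49}{11} + \frac{15}{c \left(46 + x\right)} + c x \left(c + c x\right)}$ ($h{\left(c,x \right)} = \frac{1}{\left(c x + c\right) c x + \left(49 \left(- \frac{1}{11}\right) + \frac{30}{2 c \left(46 + x\right)}\right)} = \frac{1}{\left(c + c x\right) c x - \left(\frac{49}{11} - \frac{30}{2 c \left(46 + x\right)}\right)} = \frac{1}{c x \left(c + c x\right) - \left(\frac{49}{11} - 30 \frac{1}{2 c \left(46 + x\right)}\right)} = \frac{1}{c x \left(c + c x\right) - \left(\frac{49}{11} - \frac{15}{c \left(46 + x\right)}\right)} = \frac{1}{- \frac{49}{11} + \frac{15}{c \left(46 + x\right)} + c x \left(c + c x\right)}$)
$h{\left(21,-101 \right)} + 47132 = 11 \cdot 21 \frac{1}{165 - 47334 - 1029 \left(-101\right) + 11 \cdot 21^{3} \left(-101\right)^{3} + 506 \left(-101\right) 21^{3} + 517 \cdot 21^{3} \left(-101\right)^{2}} \left(46 - 101\right) + 47132 = 11 \cdot 21 \frac{1}{165 - 47334 + 103929 + 11 \cdot 9261 \left(-1030301\right) + 506 \left(-101\right) 9261 + 517 \cdot 9261 \cdot 10201} \left(-55\right) + 47132 = 11 \cdot 21 \frac{1}{165 - 47334 + 103929 - 104957793171 - 473292666 + 48841745337} \left(-55\right) + 47132 = 11 \cdot 21 \frac{1}{-56589283740} \left(-55\right) + 47132 = 11 \cdot 21 \left(- \frac{1}{56589283740}\right) \left(-55\right) + 47132 = \frac{77}{342965356} + 47132 = \frac{16164643159069}{342965356}$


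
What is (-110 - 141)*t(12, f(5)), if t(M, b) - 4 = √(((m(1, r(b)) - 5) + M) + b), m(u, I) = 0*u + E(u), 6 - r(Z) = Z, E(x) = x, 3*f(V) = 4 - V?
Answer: -1004 - 251*√69/3 ≈ -1699.0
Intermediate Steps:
f(V) = 4/3 - V/3 (f(V) = (4 - V)/3 = 4/3 - V/3)
r(Z) = 6 - Z
m(u, I) = u (m(u, I) = 0*u + u = 0 + u = u)
t(M, b) = 4 + √(-4 + M + b) (t(M, b) = 4 + √(((1 - 5) + M) + b) = 4 + √((-4 + M) + b) = 4 + √(-4 + M + b))
(-110 - 141)*t(12, f(5)) = (-110 - 141)*(4 + √(-4 + 12 + (4/3 - ⅓*5))) = -251*(4 + √(-4 + 12 + (4/3 - 5/3))) = -251*(4 + √(-4 + 12 - ⅓)) = -251*(4 + √(23/3)) = -251*(4 + √69/3) = -1004 - 251*√69/3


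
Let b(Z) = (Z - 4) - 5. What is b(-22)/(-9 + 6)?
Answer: 31/3 ≈ 10.333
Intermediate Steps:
b(Z) = -9 + Z (b(Z) = (-4 + Z) - 5 = -9 + Z)
b(-22)/(-9 + 6) = (-9 - 22)/(-9 + 6) = -31/(-3) = -⅓*(-31) = 31/3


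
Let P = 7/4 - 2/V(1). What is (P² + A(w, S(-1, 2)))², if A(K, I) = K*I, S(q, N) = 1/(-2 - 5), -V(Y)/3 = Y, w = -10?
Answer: 53684929/1016064 ≈ 52.836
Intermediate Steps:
V(Y) = -3*Y
P = 29/12 (P = 7/4 - 2/((-3*1)) = 7*(¼) - 2/(-3) = 7/4 - 2*(-⅓) = 7/4 + ⅔ = 29/12 ≈ 2.4167)
S(q, N) = -⅐ (S(q, N) = 1/(-7) = -⅐)
A(K, I) = I*K
(P² + A(w, S(-1, 2)))² = ((29/12)² - ⅐*(-10))² = (841/144 + 10/7)² = (7327/1008)² = 53684929/1016064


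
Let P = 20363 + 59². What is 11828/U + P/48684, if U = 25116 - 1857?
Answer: 94201829/94361763 ≈ 0.99831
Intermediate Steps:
U = 23259
P = 23844 (P = 20363 + 3481 = 23844)
11828/U + P/48684 = 11828/23259 + 23844/48684 = 11828*(1/23259) + 23844*(1/48684) = 11828/23259 + 1987/4057 = 94201829/94361763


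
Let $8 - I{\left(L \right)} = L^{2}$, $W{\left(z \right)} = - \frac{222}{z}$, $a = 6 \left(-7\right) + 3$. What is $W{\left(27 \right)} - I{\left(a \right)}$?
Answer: $\frac{13543}{9} \approx 1504.8$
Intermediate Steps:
$a = -39$ ($a = -42 + 3 = -39$)
$I{\left(L \right)} = 8 - L^{2}$
$W{\left(27 \right)} - I{\left(a \right)} = - \frac{222}{27} - \left(8 - \left(-39\right)^{2}\right) = \left(-222\right) \frac{1}{27} - \left(8 - 1521\right) = - \frac{74}{9} - \left(8 - 1521\right) = - \frac{74}{9} - -1513 = - \frac{74}{9} + 1513 = \frac{13543}{9}$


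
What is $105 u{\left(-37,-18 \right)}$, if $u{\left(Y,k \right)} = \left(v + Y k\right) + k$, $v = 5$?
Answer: $68565$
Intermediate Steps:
$u{\left(Y,k \right)} = 5 + k + Y k$ ($u{\left(Y,k \right)} = \left(5 + Y k\right) + k = 5 + k + Y k$)
$105 u{\left(-37,-18 \right)} = 105 \left(5 - 18 - -666\right) = 105 \left(5 - 18 + 666\right) = 105 \cdot 653 = 68565$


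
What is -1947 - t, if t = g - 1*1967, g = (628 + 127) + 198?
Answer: -933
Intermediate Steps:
g = 953 (g = 755 + 198 = 953)
t = -1014 (t = 953 - 1*1967 = 953 - 1967 = -1014)
-1947 - t = -1947 - 1*(-1014) = -1947 + 1014 = -933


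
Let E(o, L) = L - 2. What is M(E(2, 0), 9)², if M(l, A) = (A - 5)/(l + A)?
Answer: 16/49 ≈ 0.32653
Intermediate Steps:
E(o, L) = -2 + L
M(l, A) = (-5 + A)/(A + l)
M(E(2, 0), 9)² = ((-5 + 9)/(9 + (-2 + 0)))² = (4/(9 - 2))² = (4/7)² = 16/49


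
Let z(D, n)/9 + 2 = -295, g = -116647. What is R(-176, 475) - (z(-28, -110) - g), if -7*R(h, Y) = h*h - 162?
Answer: -118376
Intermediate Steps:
z(D, n) = -2673 (z(D, n) = -18 + 9*(-295) = -18 - 2655 = -2673)
R(h, Y) = 162/7 - h**2/7 (R(h, Y) = -(h*h - 162)/7 = -(h**2 - 162)/7 = -(-162 + h**2)/7 = 162/7 - h**2/7)
R(-176, 475) - (z(-28, -110) - g) = (162/7 - 1/7*(-176)**2) - (-2673 - 1*(-116647)) = (162/7 - 1/7*30976) - (-2673 + 116647) = (162/7 - 30976/7) - 1*113974 = -4402 - 113974 = -118376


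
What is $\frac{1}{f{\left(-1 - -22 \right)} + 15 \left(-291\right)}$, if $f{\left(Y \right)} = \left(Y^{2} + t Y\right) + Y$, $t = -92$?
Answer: $- \frac{1}{5835} \approx -0.00017138$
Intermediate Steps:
$f{\left(Y \right)} = Y^{2} - 91 Y$ ($f{\left(Y \right)} = \left(Y^{2} - 92 Y\right) + Y = Y^{2} - 91 Y$)
$\frac{1}{f{\left(-1 - -22 \right)} + 15 \left(-291\right)} = \frac{1}{\left(-1 - -22\right) \left(-91 - -21\right) + 15 \left(-291\right)} = \frac{1}{\left(-1 + 22\right) \left(-91 + \left(-1 + 22\right)\right) - 4365} = \frac{1}{21 \left(-91 + 21\right) - 4365} = \frac{1}{21 \left(-70\right) - 4365} = \frac{1}{-1470 - 4365} = \frac{1}{-5835} = - \frac{1}{5835}$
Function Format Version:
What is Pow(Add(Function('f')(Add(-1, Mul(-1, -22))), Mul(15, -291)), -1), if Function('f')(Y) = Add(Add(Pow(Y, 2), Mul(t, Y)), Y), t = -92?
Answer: Rational(-1, 5835) ≈ -0.00017138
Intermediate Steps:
Function('f')(Y) = Add(Pow(Y, 2), Mul(-91, Y)) (Function('f')(Y) = Add(Add(Pow(Y, 2), Mul(-92, Y)), Y) = Add(Pow(Y, 2), Mul(-91, Y)))
Pow(Add(Function('f')(Add(-1, Mul(-1, -22))), Mul(15, -291)), -1) = Pow(Add(Mul(Add(-1, Mul(-1, -22)), Add(-91, Add(-1, Mul(-1, -22)))), Mul(15, -291)), -1) = Pow(Add(Mul(Add(-1, 22), Add(-91, Add(-1, 22))), -4365), -1) = Pow(Add(Mul(21, Add(-91, 21)), -4365), -1) = Pow(Add(Mul(21, -70), -4365), -1) = Pow(Add(-1470, -4365), -1) = Pow(-5835, -1) = Rational(-1, 5835)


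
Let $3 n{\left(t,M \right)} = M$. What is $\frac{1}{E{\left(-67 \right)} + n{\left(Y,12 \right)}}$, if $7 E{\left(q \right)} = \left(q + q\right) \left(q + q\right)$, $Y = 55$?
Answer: $\frac{7}{17984} \approx 0.00038924$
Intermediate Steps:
$n{\left(t,M \right)} = \frac{M}{3}$
$E{\left(q \right)} = \frac{4 q^{2}}{7}$ ($E{\left(q \right)} = \frac{\left(q + q\right) \left(q + q\right)}{7} = \frac{2 q 2 q}{7} = \frac{4 q^{2}}{7}$)
$\frac{1}{E{\left(-67 \right)} + n{\left(Y,12 \right)}} = \frac{1}{\frac{4 \left(-67\right)^{2}}{7} + \frac{1}{3} \cdot 12} = \frac{1}{\frac{4}{7} \cdot 4489 + 4} = \frac{1}{\frac{17956}{7} + 4} = \frac{1}{\frac{17984}{7}} = \frac{7}{17984}$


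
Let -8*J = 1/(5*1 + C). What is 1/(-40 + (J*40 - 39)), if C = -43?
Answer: -38/2997 ≈ -0.012679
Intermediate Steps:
J = 1/304 (J = -1/(8*(5*1 - 43)) = -1/(8*(5 - 43)) = -1/8/(-38) = -1/8*(-1/38) = 1/304 ≈ 0.0032895)
1/(-40 + (J*40 - 39)) = 1/(-40 + ((1/304)*40 - 39)) = 1/(-40 + (5/38 - 39)) = 1/(-40 - 1477/38) = 1/(-2997/38) = -38/2997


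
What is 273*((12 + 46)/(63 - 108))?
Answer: -5278/15 ≈ -351.87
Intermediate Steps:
273*((12 + 46)/(63 - 108)) = 273*(58/(-45)) = 273*(58*(-1/45)) = 273*(-58/45) = -5278/15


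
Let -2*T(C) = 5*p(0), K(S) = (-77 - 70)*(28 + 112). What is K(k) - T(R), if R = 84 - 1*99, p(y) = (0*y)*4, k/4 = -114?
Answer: -20580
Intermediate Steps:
k = -456 (k = 4*(-114) = -456)
K(S) = -20580 (K(S) = -147*140 = -20580)
p(y) = 0 (p(y) = 0*4 = 0)
R = -15 (R = 84 - 99 = -15)
T(C) = 0 (T(C) = -5*0/2 = -½*0 = 0)
K(k) - T(R) = -20580 - 1*0 = -20580 + 0 = -20580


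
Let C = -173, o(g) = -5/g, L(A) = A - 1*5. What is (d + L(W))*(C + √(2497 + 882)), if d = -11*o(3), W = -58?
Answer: 23182/3 - 134*√3379/3 ≈ 5130.9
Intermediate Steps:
L(A) = -5 + A (L(A) = A - 5 = -5 + A)
d = 55/3 (d = -(-55)/3 = -11*(-5/3) = 55/3 ≈ 18.333)
(d + L(W))*(C + √(2497 + 882)) = (55/3 + (-5 - 58))*(-173 + √(2497 + 882)) = (55/3 - 63)*(-173 + √3379) = -134*(-173 + √3379)/3 = 23182/3 - 134*√3379/3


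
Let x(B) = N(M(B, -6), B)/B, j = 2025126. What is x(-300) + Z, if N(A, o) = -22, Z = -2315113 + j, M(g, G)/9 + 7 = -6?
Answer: -43498039/150 ≈ -2.8999e+5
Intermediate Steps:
M(g, G) = -117 (M(g, G) = -63 + 9*(-6) = -63 - 54 = -117)
Z = -289987 (Z = -2315113 + 2025126 = -289987)
x(B) = -22/B
x(-300) + Z = -22/(-300) - 289987 = -22*(-1/300) - 289987 = 11/150 - 289987 = -43498039/150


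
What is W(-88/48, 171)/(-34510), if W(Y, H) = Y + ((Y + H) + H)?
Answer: -1/102 ≈ -0.0098039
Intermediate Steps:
W(Y, H) = 2*H + 2*Y (W(Y, H) = Y + ((H + Y) + H) = Y + (Y + 2*H) = 2*H + 2*Y)
W(-88/48, 171)/(-34510) = (2*171 + 2*(-88/48))/(-34510) = (342 + 2*(-88*1/48))*(-1/34510) = (342 + 2*(-11/6))*(-1/34510) = (342 - 11/3)*(-1/34510) = (1015/3)*(-1/34510) = -1/102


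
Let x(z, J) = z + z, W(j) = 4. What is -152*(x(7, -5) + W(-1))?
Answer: -2736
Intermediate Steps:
x(z, J) = 2*z
-152*(x(7, -5) + W(-1)) = -152*(2*7 + 4) = -152*(14 + 4) = -152*18 = -2736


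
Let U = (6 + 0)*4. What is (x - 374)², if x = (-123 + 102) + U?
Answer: 137641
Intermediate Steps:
U = 24 (U = 6*4 = 24)
x = 3 (x = (-123 + 102) + 24 = -21 + 24 = 3)
(x - 374)² = (3 - 374)² = (-371)² = 137641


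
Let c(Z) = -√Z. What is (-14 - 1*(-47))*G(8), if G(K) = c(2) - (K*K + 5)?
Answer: -2277 - 33*√2 ≈ -2323.7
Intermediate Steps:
G(K) = -5 - √2 - K² (G(K) = -√2 - (K*K + 5) = -√2 - (K² + 5) = -√2 - (5 + K²) = -√2 + (-5 - K²) = -5 - √2 - K²)
(-14 - 1*(-47))*G(8) = (-14 - 1*(-47))*(-5 - √2 - 1*8²) = (-14 + 47)*(-5 - √2 - 1*64) = 33*(-5 - √2 - 64) = 33*(-69 - √2) = -2277 - 33*√2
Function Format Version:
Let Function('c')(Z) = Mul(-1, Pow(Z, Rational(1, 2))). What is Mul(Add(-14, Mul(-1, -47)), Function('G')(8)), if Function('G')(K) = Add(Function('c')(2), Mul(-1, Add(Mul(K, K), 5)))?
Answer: Add(-2277, Mul(-33, Pow(2, Rational(1, 2)))) ≈ -2323.7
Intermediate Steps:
Function('G')(K) = Add(-5, Mul(-1, Pow(2, Rational(1, 2))), Mul(-1, Pow(K, 2))) (Function('G')(K) = Add(Mul(-1, Pow(2, Rational(1, 2))), Mul(-1, Add(Mul(K, K), 5))) = Add(Mul(-1, Pow(2, Rational(1, 2))), Mul(-1, Add(Pow(K, 2), 5))) = Add(Mul(-1, Pow(2, Rational(1, 2))), Mul(-1, Add(5, Pow(K, 2)))) = Add(Mul(-1, Pow(2, Rational(1, 2))), Add(-5, Mul(-1, Pow(K, 2)))) = Add(-5, Mul(-1, Pow(2, Rational(1, 2))), Mul(-1, Pow(K, 2))))
Mul(Add(-14, Mul(-1, -47)), Function('G')(8)) = Mul(Add(-14, Mul(-1, -47)), Add(-5, Mul(-1, Pow(2, Rational(1, 2))), Mul(-1, Pow(8, 2)))) = Mul(Add(-14, 47), Add(-5, Mul(-1, Pow(2, Rational(1, 2))), Mul(-1, 64))) = Mul(33, Add(-5, Mul(-1, Pow(2, Rational(1, 2))), -64)) = Mul(33, Add(-69, Mul(-1, Pow(2, Rational(1, 2))))) = Add(-2277, Mul(-33, Pow(2, Rational(1, 2))))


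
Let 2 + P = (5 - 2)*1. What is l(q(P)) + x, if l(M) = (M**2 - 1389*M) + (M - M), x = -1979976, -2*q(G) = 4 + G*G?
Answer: -7905989/4 ≈ -1.9765e+6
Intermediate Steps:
P = 1 (P = -2 + (5 - 2)*1 = -2 + 3*1 = -2 + 3 = 1)
q(G) = -2 - G**2/2 (q(G) = -(4 + G*G)/2 = -(4 + G**2)/2 = -2 - G**2/2)
l(M) = M**2 - 1389*M (l(M) = (M**2 - 1389*M) + 0 = M**2 - 1389*M)
l(q(P)) + x = (-2 - 1/2*1**2)*(-1389 + (-2 - 1/2*1**2)) - 1979976 = (-2 - 1/2*1)*(-1389 + (-2 - 1/2*1)) - 1979976 = (-2 - 1/2)*(-1389 + (-2 - 1/2)) - 1979976 = -5*(-1389 - 5/2)/2 - 1979976 = -5/2*(-2783/2) - 1979976 = 13915/4 - 1979976 = -7905989/4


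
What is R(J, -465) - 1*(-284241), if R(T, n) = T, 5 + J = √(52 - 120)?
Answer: 284236 + 2*I*√17 ≈ 2.8424e+5 + 8.2462*I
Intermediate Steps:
J = -5 + 2*I*√17 (J = -5 + √(52 - 120) = -5 + √(-68) = -5 + 2*I*√17 ≈ -5.0 + 8.2462*I)
R(J, -465) - 1*(-284241) = (-5 + 2*I*√17) - 1*(-284241) = (-5 + 2*I*√17) + 284241 = 284236 + 2*I*√17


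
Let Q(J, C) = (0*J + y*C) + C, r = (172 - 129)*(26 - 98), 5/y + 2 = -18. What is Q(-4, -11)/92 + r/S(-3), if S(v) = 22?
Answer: -570027/4048 ≈ -140.82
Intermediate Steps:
y = -1/4 (y = 5/(-2 - 18) = 5/(-20) = 5*(-1/20) = -1/4 ≈ -0.25000)
r = -3096 (r = 43*(-72) = -3096)
Q(J, C) = 3*C/4 (Q(J, C) = (0*J - C/4) + C = (0 - C/4) + C = -C/4 + C = 3*C/4)
Q(-4, -11)/92 + r/S(-3) = ((3/4)*(-11))/92 - 3096/22 = -33/4*1/92 - 3096*1/22 = -33/368 - 1548/11 = -570027/4048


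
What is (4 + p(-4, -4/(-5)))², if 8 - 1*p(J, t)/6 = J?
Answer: 5776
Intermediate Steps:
p(J, t) = 48 - 6*J
(4 + p(-4, -4/(-5)))² = (4 + (48 - 6*(-4)))² = (4 + (48 + 24))² = (4 + 72)² = 76² = 5776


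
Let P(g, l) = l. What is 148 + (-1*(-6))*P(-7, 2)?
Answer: 160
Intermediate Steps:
148 + (-1*(-6))*P(-7, 2) = 148 - 1*(-6)*2 = 148 + 6*2 = 148 + 12 = 160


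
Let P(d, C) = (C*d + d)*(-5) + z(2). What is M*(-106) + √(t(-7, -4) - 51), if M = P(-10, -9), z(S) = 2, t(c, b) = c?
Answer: 42188 + I*√58 ≈ 42188.0 + 7.6158*I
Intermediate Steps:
P(d, C) = 2 - 5*d - 5*C*d (P(d, C) = (C*d + d)*(-5) + 2 = (d + C*d)*(-5) + 2 = (-5*d - 5*C*d) + 2 = 2 - 5*d - 5*C*d)
M = -398 (M = 2 - 5*(-10) - 5*(-9)*(-10) = 2 + 50 - 450 = -398)
M*(-106) + √(t(-7, -4) - 51) = -398*(-106) + √(-7 - 51) = 42188 + √(-58) = 42188 + I*√58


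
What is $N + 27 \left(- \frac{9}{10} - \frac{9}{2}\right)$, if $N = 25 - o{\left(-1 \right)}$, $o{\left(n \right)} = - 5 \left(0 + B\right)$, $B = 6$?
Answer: $- \frac{454}{5} \approx -90.8$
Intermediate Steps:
$o{\left(n \right)} = -30$ ($o{\left(n \right)} = - 5 \left(0 + 6\right) = \left(-5\right) 6 = -30$)
$N = 55$ ($N = 25 - -30 = 25 + 30 = 55$)
$N + 27 \left(- \frac{9}{10} - \frac{9}{2}\right) = 55 + 27 \left(- \frac{9}{10} - \frac{9}{2}\right) = 55 + 27 \left(- \frac{27}{5}\right) = 55 - \frac{729}{5} = - \frac{454}{5}$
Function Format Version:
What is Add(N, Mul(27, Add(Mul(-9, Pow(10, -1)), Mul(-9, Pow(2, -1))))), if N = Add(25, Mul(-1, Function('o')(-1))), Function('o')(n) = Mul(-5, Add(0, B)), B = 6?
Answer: Rational(-454, 5) ≈ -90.800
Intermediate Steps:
Function('o')(n) = -30 (Function('o')(n) = Mul(-5, Add(0, 6)) = Mul(-5, 6) = -30)
N = 55 (N = Add(25, Mul(-1, -30)) = Add(25, 30) = 55)
Add(N, Mul(27, Add(Mul(-9, Pow(10, -1)), Mul(-9, Pow(2, -1))))) = Add(55, Mul(27, Add(Mul(-9, Pow(10, -1)), Mul(-9, Pow(2, -1))))) = Add(55, Mul(27, Add(Mul(-9, Rational(1, 10)), Mul(-9, Rational(1, 2))))) = Add(55, Mul(27, Add(Rational(-9, 10), Rational(-9, 2)))) = Add(55, Mul(27, Rational(-27, 5))) = Add(55, Rational(-729, 5)) = Rational(-454, 5)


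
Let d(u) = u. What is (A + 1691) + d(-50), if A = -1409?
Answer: 232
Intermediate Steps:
(A + 1691) + d(-50) = (-1409 + 1691) - 50 = 282 - 50 = 232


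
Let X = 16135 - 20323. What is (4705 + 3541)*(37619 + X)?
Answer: 275672026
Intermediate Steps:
X = -4188
(4705 + 3541)*(37619 + X) = (4705 + 3541)*(37619 - 4188) = 8246*33431 = 275672026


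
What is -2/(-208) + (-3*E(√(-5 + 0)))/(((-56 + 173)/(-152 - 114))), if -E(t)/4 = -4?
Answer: 34051/312 ≈ 109.14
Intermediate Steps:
E(t) = 16 (E(t) = -4*(-4) = 16)
-2/(-208) + (-3*E(√(-5 + 0)))/(((-56 + 173)/(-152 - 114))) = -2/(-208) + (-3*16)/(((-56 + 173)/(-152 - 114))) = -2*(-1/208) - 48/(117/(-266)) = 1/104 - 48/(117*(-1/266)) = 1/104 - 48/(-117/266) = 1/104 - 48*(-266/117) = 1/104 + 4256/39 = 34051/312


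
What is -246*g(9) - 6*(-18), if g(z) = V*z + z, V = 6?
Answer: -15390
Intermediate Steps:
g(z) = 7*z (g(z) = 6*z + z = 7*z)
-246*g(9) - 6*(-18) = -1722*9 - 6*(-18) = -246*63 + 108 = -15498 + 108 = -15390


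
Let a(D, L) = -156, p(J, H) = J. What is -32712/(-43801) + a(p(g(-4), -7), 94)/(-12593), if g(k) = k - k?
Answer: 418775172/551585993 ≈ 0.75922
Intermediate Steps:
g(k) = 0
-32712/(-43801) + a(p(g(-4), -7), 94)/(-12593) = -32712/(-43801) - 156/(-12593) = -32712*(-1/43801) - 156*(-1/12593) = 32712/43801 + 156/12593 = 418775172/551585993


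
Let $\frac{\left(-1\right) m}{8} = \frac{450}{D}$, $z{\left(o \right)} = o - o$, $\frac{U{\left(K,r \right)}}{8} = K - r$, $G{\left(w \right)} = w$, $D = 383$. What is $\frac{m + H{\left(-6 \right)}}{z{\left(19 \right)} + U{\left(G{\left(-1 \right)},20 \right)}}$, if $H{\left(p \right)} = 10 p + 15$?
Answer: $\frac{6945}{21448} \approx 0.32381$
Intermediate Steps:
$U{\left(K,r \right)} = - 8 r + 8 K$ ($U{\left(K,r \right)} = 8 \left(K - r\right) = - 8 r + 8 K$)
$H{\left(p \right)} = 15 + 10 p$
$z{\left(o \right)} = 0$
$m = - \frac{3600}{383}$ ($m = - 8 \cdot \frac{450}{383} = - 8 \cdot 450 \cdot \frac{1}{383} = \left(-8\right) \frac{450}{383} = - \frac{3600}{383} \approx -9.3995$)
$\frac{m + H{\left(-6 \right)}}{z{\left(19 \right)} + U{\left(G{\left(-1 \right)},20 \right)}} = \frac{- \frac{3600}{383} + \left(15 + 10 \left(-6\right)\right)}{0 + \left(\left(-8\right) 20 + 8 \left(-1\right)\right)} = \frac{- \frac{3600}{383} + \left(15 - 60\right)}{0 - 168} = \frac{- \frac{3600}{383} - 45}{0 - 168} = - \frac{20835}{383 \left(-168\right)} = \left(- \frac{20835}{383}\right) \left(- \frac{1}{168}\right) = \frac{6945}{21448}$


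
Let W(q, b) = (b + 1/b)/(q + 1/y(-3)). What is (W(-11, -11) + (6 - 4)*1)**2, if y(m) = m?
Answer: 310249/34969 ≈ 8.8721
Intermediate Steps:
W(q, b) = (b + 1/b)/(-1/3 + q) (W(q, b) = (b + 1/b)/(q + 1/(-3)) = (b + 1/b)/(q - 1/3) = (b + 1/b)/(-1/3 + q))
(W(-11, -11) + (6 - 4)*1)**2 = (3*(1 + (-11)**2)/(-11*(-1 + 3*(-11))) + (6 - 4)*1)**2 = (3*(-1/11)*(1 + 121)/(-1 - 33) + 2*1)**2 = (3*(-1/11)*122/(-34) + 2)**2 = (3*(-1/11)*(-1/34)*122 + 2)**2 = (183/187 + 2)**2 = (557/187)**2 = 310249/34969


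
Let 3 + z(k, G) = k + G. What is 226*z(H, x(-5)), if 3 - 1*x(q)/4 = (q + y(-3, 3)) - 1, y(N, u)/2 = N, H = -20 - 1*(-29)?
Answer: 14916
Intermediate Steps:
H = 9 (H = -20 + 29 = 9)
y(N, u) = 2*N
x(q) = 40 - 4*q (x(q) = 12 - 4*((q + 2*(-3)) - 1) = 12 - 4*((q - 6) - 1) = 12 - 4*((-6 + q) - 1) = 12 - 4*(-7 + q) = 12 + (28 - 4*q) = 40 - 4*q)
z(k, G) = -3 + G + k (z(k, G) = -3 + (k + G) = -3 + (G + k) = -3 + G + k)
226*z(H, x(-5)) = 226*(-3 + (40 - 4*(-5)) + 9) = 226*(-3 + (40 + 20) + 9) = 226*(-3 + 60 + 9) = 226*66 = 14916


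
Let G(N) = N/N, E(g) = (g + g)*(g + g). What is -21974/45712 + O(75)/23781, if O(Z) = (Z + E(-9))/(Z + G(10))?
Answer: -87053951/181179512 ≈ -0.48048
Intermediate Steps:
E(g) = 4*g**2 (E(g) = (2*g)*(2*g) = 4*g**2)
G(N) = 1
O(Z) = (324 + Z)/(1 + Z) (O(Z) = (Z + 4*(-9)**2)/(Z + 1) = (Z + 4*81)/(1 + Z) = (Z + 324)/(1 + Z) = (324 + Z)/(1 + Z))
-21974/45712 + O(75)/23781 = -21974/45712 + ((324 + 75)/(1 + 75))/23781 = -21974*1/45712 + (399/76)*(1/23781) = -10987/22856 + ((1/76)*399)*(1/23781) = -10987/22856 + (21/4)*(1/23781) = -10987/22856 + 7/31708 = -87053951/181179512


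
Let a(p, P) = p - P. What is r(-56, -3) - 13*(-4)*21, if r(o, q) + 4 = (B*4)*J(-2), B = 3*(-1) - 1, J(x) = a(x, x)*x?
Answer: 1088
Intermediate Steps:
J(x) = 0 (J(x) = (x - x)*x = 0*x = 0)
B = -4 (B = -3 - 1 = -4)
r(o, q) = -4 (r(o, q) = -4 - 4*4*0 = -4 - 16*0 = -4 + 0 = -4)
r(-56, -3) - 13*(-4)*21 = -4 - 13*(-4)*21 = -4 + 52*21 = -4 + 1092 = 1088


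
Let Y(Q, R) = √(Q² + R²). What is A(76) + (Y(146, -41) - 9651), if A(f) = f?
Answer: -9575 + √22997 ≈ -9423.4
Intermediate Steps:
A(76) + (Y(146, -41) - 9651) = 76 + (√(146² + (-41)²) - 9651) = 76 + (√(21316 + 1681) - 9651) = 76 + (√22997 - 9651) = 76 + (-9651 + √22997) = -9575 + √22997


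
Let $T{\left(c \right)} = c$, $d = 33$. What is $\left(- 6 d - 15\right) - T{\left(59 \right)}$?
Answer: $-272$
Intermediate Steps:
$\left(- 6 d - 15\right) - T{\left(59 \right)} = \left(\left(-6\right) 33 - 15\right) - 59 = \left(-198 - 15\right) - 59 = -213 - 59 = -272$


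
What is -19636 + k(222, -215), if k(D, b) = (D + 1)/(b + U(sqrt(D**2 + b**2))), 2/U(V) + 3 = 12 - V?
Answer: -43311125609185/2205583518 + 223*sqrt(95509)/2205583518 ≈ -19637.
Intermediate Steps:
U(V) = 2/(9 - V) (U(V) = 2/(-3 + (12 - V)) = 2/(9 - V))
k(D, b) = (1 + D)/(b - 2/(-9 + sqrt(D**2 + b**2))) (k(D, b) = (D + 1)/(b - 2/(-9 + sqrt(D**2 + b**2))) = (1 + D)/(b - 2/(-9 + sqrt(D**2 + b**2))))
-19636 + k(222, -215) = -19636 + (1 + 222)*(-9 + sqrt(222**2 + (-215)**2))/(-2 - 215*(-9 + sqrt(222**2 + (-215)**2))) = -19636 + 223*(-9 + sqrt(49284 + 46225))/(-2 - 215*(-9 + sqrt(49284 + 46225))) = -19636 + 223*(-9 + sqrt(95509))/(-2 - 215*(-9 + sqrt(95509))) = -19636 + 223*(-9 + sqrt(95509))/(-2 + (1935 - 215*sqrt(95509))) = -19636 + 223*(-9 + sqrt(95509))/(1933 - 215*sqrt(95509))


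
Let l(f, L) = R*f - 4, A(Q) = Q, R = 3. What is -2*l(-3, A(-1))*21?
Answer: 546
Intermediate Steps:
l(f, L) = -4 + 3*f (l(f, L) = 3*f - 4 = -4 + 3*f)
-2*l(-3, A(-1))*21 = -2*(-4 + 3*(-3))*21 = -2*(-4 - 9)*21 = -2*(-13)*21 = 26*21 = 546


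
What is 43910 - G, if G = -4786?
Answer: 48696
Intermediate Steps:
43910 - G = 43910 - 1*(-4786) = 43910 + 4786 = 48696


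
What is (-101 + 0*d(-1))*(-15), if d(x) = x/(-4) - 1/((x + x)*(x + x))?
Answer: 1515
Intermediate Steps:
d(x) = -x/4 - 1/(4*x²) (d(x) = x*(-¼) - 1/((2*x)*(2*x)) = -x/4 - 1/(4*x²))
(-101 + 0*d(-1))*(-15) = (-101 + 0*((¼)*(-1 - 1*(-1)³)/(-1)²))*(-15) = (-101 + 0*((¼)*1*(-1 - 1*(-1))))*(-15) = (-101 + 0*((¼)*1*(-1 + 1)))*(-15) = (-101 + 0*((¼)*1*0))*(-15) = (-101 + 0*0)*(-15) = (-101 + 0)*(-15) = -101*(-15) = 1515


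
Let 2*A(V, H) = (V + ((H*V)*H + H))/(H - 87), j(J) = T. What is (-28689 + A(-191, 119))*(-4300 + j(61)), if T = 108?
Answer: 594860389/2 ≈ 2.9743e+8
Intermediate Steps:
j(J) = 108
A(V, H) = (H + V + V*H**2)/(2*(-87 + H)) (A(V, H) = ((V + ((H*V)*H + H))/(H - 87))/2 = ((V + (V*H**2 + H))/(-87 + H))/2 = ((V + (H + V*H**2))/(-87 + H))/2 = ((H + V + V*H**2)/(-87 + H))/2 = (H + V + V*H**2)/(2*(-87 + H)))
(-28689 + A(-191, 119))*(-4300 + j(61)) = (-28689 + (119 - 191 - 191*119**2)/(2*(-87 + 119)))*(-4300 + 108) = (-28689 + (1/2)*(119 - 191 - 191*14161)/32)*(-4192) = (-28689 + (1/2)*(1/32)*(119 - 191 - 2704751))*(-4192) = (-28689 + (1/2)*(1/32)*(-2704823))*(-4192) = (-28689 - 2704823/64)*(-4192) = -4540919/64*(-4192) = 594860389/2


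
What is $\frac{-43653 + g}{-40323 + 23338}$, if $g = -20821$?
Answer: $\frac{64474}{16985} \approx 3.7959$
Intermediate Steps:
$\frac{-43653 + g}{-40323 + 23338} = \frac{-43653 - 20821}{-40323 + 23338} = - \frac{64474}{-16985} = \left(-64474\right) \left(- \frac{1}{16985}\right) = \frac{64474}{16985}$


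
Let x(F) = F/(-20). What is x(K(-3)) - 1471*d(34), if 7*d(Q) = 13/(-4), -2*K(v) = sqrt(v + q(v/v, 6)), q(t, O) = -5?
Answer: 19123/28 + I*sqrt(2)/20 ≈ 682.96 + 0.070711*I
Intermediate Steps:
K(v) = -sqrt(-5 + v)/2 (K(v) = -sqrt(v - 5)/2 = -sqrt(-5 + v)/2)
x(F) = -F/20 (x(F) = F*(-1/20) = -F/20)
d(Q) = -13/28 (d(Q) = (13/(-4))/7 = (13*(-1/4))/7 = (1/7)*(-13/4) = -13/28)
x(K(-3)) - 1471*d(34) = -(-1)*sqrt(-5 - 3)/40 - 1471*(-13/28) = -(-1)*sqrt(-8)/40 + 19123/28 = -(-1)*2*I*sqrt(2)/40 + 19123/28 = -(-1)*I*sqrt(2)/20 + 19123/28 = I*sqrt(2)/20 + 19123/28 = 19123/28 + I*sqrt(2)/20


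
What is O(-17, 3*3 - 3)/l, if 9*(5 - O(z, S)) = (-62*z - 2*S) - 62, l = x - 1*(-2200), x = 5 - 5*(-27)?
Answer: -187/4212 ≈ -0.044397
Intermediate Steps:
x = 140 (x = 5 + 135 = 140)
l = 2340 (l = 140 - 1*(-2200) = 140 + 2200 = 2340)
O(z, S) = 107/9 + 2*S/9 + 62*z/9 (O(z, S) = 5 - ((-62*z - 2*S) - 62)/9 = 5 - (-62 - 62*z - 2*S)/9 = 5 + (62/9 + 2*S/9 + 62*z/9) = 107/9 + 2*S/9 + 62*z/9)
O(-17, 3*3 - 3)/l = (107/9 + 2*(3*3 - 3)/9 + (62/9)*(-17))/2340 = (107/9 + 2*(9 - 3)/9 - 1054/9)*(1/2340) = (107/9 + (2/9)*6 - 1054/9)*(1/2340) = (107/9 + 4/3 - 1054/9)*(1/2340) = -935/9*1/2340 = -187/4212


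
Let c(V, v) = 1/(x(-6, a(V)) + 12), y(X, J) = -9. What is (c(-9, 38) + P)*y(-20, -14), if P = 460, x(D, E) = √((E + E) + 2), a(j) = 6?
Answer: -269154/65 + 9*√14/130 ≈ -4140.6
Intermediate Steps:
x(D, E) = √(2 + 2*E) (x(D, E) = √(2*E + 2) = √(2 + 2*E))
c(V, v) = 1/(12 + √14) (c(V, v) = 1/(√(2 + 2*6) + 12) = 1/(√(2 + 12) + 12) = 1/(√14 + 12) = 1/(12 + √14))
(c(-9, 38) + P)*y(-20, -14) = ((6/65 - √14/130) + 460)*(-9) = (29906/65 - √14/130)*(-9) = -269154/65 + 9*√14/130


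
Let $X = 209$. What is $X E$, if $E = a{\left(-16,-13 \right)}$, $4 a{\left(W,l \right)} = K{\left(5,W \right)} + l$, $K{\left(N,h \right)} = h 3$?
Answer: $- \frac{12749}{4} \approx -3187.3$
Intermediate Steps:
$K{\left(N,h \right)} = 3 h$
$a{\left(W,l \right)} = \frac{l}{4} + \frac{3 W}{4}$ ($a{\left(W,l \right)} = \frac{3 W + l}{4} = \frac{l + 3 W}{4} = \frac{l}{4} + \frac{3 W}{4}$)
$E = - \frac{61}{4}$ ($E = \frac{1}{4} \left(-13\right) + \frac{3}{4} \left(-16\right) = - \frac{13}{4} - 12 = - \frac{61}{4} \approx -15.25$)
$X E = 209 \left(- \frac{61}{4}\right) = - \frac{12749}{4}$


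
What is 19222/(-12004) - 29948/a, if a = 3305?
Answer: -211512251/19836610 ≈ -10.663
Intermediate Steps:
19222/(-12004) - 29948/a = 19222/(-12004) - 29948/3305 = 19222*(-1/12004) - 29948*1/3305 = -9611/6002 - 29948/3305 = -211512251/19836610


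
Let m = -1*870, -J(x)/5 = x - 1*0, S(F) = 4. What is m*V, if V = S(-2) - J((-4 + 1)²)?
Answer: -42630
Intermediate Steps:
J(x) = -5*x (J(x) = -5*(x - 1*0) = -5*(x + 0) = -5*x)
V = 49 (V = 4 - (-5)*(-4 + 1)² = 4 - (-5)*(-3)² = 4 - (-5)*9 = 4 - 1*(-45) = 4 + 45 = 49)
m = -870
m*V = -870*49 = -42630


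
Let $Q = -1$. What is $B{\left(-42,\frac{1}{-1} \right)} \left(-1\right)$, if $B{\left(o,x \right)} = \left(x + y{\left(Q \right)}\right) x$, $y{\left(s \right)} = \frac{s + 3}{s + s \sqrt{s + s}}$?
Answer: $\frac{- \sqrt{2} + 3 i}{\sqrt{2} - i} \approx -1.6667 + 0.94281 i$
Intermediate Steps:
$y{\left(s \right)} = \frac{3 + s}{s + \sqrt{2} s^{\frac{3}{2}}}$ ($y{\left(s \right)} = \frac{3 + s}{s + s \sqrt{2 s}} = \frac{3 + s}{s + s \sqrt{2} \sqrt{s}} = \frac{3 + s}{s + \sqrt{2} s^{\frac{3}{2}}}$)
$B{\left(o,x \right)} = x \left(x + \frac{2}{-1 - i \sqrt{2}}\right)$ ($B{\left(o,x \right)} = \left(x + \frac{3 - 1}{-1 + \sqrt{2} \left(-1\right)^{\frac{3}{2}}}\right) x = \left(x + \frac{1}{-1 + \sqrt{2} \left(- i\right)} 2\right) x = \left(x + \frac{1}{-1 - i \sqrt{2}} \cdot 2\right) x = \left(x + \frac{2}{-1 - i \sqrt{2}}\right) x = x \left(x + \frac{2}{-1 - i \sqrt{2}}\right)$)
$B{\left(-42,\frac{1}{-1} \right)} \left(-1\right) = \left(\left(\frac{1}{-1}\right)^{2} - \frac{2}{3 \left(-1\right)} + \frac{2 i \sqrt{2}}{3 \left(-1\right)}\right) \left(-1\right) = \left(\left(-1\right)^{2} - - \frac{2}{3} + \frac{2}{3} i \left(-1\right) \sqrt{2}\right) \left(-1\right) = \left(1 + \frac{2}{3} - \frac{2 i \sqrt{2}}{3}\right) \left(-1\right) = \left(\frac{5}{3} - \frac{2 i \sqrt{2}}{3}\right) \left(-1\right) = - \frac{5}{3} + \frac{2 i \sqrt{2}}{3}$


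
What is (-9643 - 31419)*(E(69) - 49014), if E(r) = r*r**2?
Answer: -11476623690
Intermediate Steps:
E(r) = r**3
(-9643 - 31419)*(E(69) - 49014) = (-9643 - 31419)*(69**3 - 49014) = -41062*(328509 - 49014) = -41062*279495 = -11476623690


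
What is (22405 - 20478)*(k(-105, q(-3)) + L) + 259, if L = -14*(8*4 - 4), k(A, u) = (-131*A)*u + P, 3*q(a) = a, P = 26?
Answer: -27210908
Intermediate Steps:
q(a) = a/3
k(A, u) = 26 - 131*A*u (k(A, u) = (-131*A)*u + 26 = -131*A*u + 26 = 26 - 131*A*u)
L = -392 (L = -14*(32 - 4) = -14*28 = -392)
(22405 - 20478)*(k(-105, q(-3)) + L) + 259 = (22405 - 20478)*((26 - 131*(-105)*(⅓)*(-3)) - 392) + 259 = 1927*((26 - 131*(-105)*(-1)) - 392) + 259 = 1927*((26 - 13755) - 392) + 259 = 1927*(-13729 - 392) + 259 = 1927*(-14121) + 259 = -27211167 + 259 = -27210908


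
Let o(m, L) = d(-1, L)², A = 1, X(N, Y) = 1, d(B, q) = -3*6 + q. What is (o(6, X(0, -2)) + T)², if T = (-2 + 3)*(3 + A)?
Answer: 85849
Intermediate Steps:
d(B, q) = -18 + q
T = 4 (T = (-2 + 3)*(3 + 1) = 1*4 = 4)
o(m, L) = (-18 + L)²
(o(6, X(0, -2)) + T)² = ((-18 + 1)² + 4)² = ((-17)² + 4)² = (289 + 4)² = 293² = 85849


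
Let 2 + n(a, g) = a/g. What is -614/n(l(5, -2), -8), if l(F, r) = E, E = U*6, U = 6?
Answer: 1228/13 ≈ 94.462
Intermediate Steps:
E = 36 (E = 6*6 = 36)
l(F, r) = 36
n(a, g) = -2 + a/g
-614/n(l(5, -2), -8) = -614/(-2 + 36/(-8)) = -614/(-2 + 36*(-1/8)) = -614/(-2 - 9/2) = -614/(-13/2) = -614*(-2/13) = 1228/13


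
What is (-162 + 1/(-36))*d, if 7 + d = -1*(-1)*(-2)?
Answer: 5833/4 ≈ 1458.3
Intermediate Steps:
d = -9 (d = -7 - 1*(-1)*(-2) = -7 + 1*(-2) = -7 - 2 = -9)
(-162 + 1/(-36))*d = (-162 + 1/(-36))*(-9) = (-162 - 1/36)*(-9) = -5833/36*(-9) = 5833/4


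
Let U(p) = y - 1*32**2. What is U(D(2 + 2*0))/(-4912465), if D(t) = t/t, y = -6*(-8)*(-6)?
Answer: 1312/4912465 ≈ 0.00026708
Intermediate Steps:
y = -288 (y = 48*(-6) = -288)
D(t) = 1
U(p) = -1312 (U(p) = -288 - 1*32**2 = -288 - 1*1024 = -288 - 1024 = -1312)
U(D(2 + 2*0))/(-4912465) = -1312/(-4912465) = -1312*(-1/4912465) = 1312/4912465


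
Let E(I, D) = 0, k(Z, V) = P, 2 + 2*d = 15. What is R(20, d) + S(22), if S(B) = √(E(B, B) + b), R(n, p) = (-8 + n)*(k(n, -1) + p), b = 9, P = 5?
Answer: 141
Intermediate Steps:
d = 13/2 (d = -1 + (½)*15 = -1 + 15/2 = 13/2 ≈ 6.5000)
k(Z, V) = 5
R(n, p) = (-8 + n)*(5 + p)
S(B) = 3 (S(B) = √(0 + 9) = √9 = 3)
R(20, d) + S(22) = (-40 - 8*13/2 + 5*20 + 20*(13/2)) + 3 = (-40 - 52 + 100 + 130) + 3 = 138 + 3 = 141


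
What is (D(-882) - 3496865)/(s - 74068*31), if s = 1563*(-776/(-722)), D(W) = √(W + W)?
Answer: 1262368265/828288544 - 7581*I/414144272 ≈ 1.5241 - 1.8305e-5*I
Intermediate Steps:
D(W) = √2*√W (D(W) = √(2*W) = √2*√W)
s = 606444/361 (s = 1563*(-776*(-1/722)) = 1563*(388/361) = 606444/361 ≈ 1679.9)
(D(-882) - 3496865)/(s - 74068*31) = (√2*√(-882) - 3496865)/(606444/361 - 74068*31) = (√2*(21*I*√2) - 3496865)/(606444/361 - 2296108) = (42*I - 3496865)/(-828288544/361) = (-3496865 + 42*I)*(-361/828288544) = 1262368265/828288544 - 7581*I/414144272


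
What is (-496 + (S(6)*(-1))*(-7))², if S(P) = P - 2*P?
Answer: 289444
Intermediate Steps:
S(P) = -P
(-496 + (S(6)*(-1))*(-7))² = (-496 + (-1*6*(-1))*(-7))² = (-496 - 6*(-1)*(-7))² = (-496 + 6*(-7))² = (-496 - 42)² = (-538)² = 289444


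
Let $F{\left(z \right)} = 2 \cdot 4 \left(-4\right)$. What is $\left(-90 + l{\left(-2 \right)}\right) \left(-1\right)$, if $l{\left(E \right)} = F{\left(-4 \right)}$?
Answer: $122$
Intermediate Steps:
$F{\left(z \right)} = -32$ ($F{\left(z \right)} = 8 \left(-4\right) = -32$)
$l{\left(E \right)} = -32$
$\left(-90 + l{\left(-2 \right)}\right) \left(-1\right) = \left(-90 - 32\right) \left(-1\right) = \left(-122\right) \left(-1\right) = 122$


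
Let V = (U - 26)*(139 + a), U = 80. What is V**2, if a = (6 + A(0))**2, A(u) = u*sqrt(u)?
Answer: 89302500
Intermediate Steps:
A(u) = u**(3/2)
a = 36 (a = (6 + 0**(3/2))**2 = (6 + 0)**2 = 6**2 = 36)
V = 9450 (V = (80 - 26)*(139 + 36) = 54*175 = 9450)
V**2 = 9450**2 = 89302500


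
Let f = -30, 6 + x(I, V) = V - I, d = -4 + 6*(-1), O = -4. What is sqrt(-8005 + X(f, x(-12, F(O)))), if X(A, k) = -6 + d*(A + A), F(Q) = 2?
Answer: I*sqrt(7411) ≈ 86.087*I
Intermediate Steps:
d = -10 (d = -4 - 6 = -10)
x(I, V) = -6 + V - I (x(I, V) = -6 + (V - I) = -6 + V - I)
X(A, k) = -6 - 20*A (X(A, k) = -6 - 10*(A + A) = -6 - 20*A)
sqrt(-8005 + X(f, x(-12, F(O)))) = sqrt(-8005 + (-6 - 20*(-30))) = sqrt(-8005 + (-6 + 600)) = sqrt(-8005 + 594) = sqrt(-7411) = I*sqrt(7411)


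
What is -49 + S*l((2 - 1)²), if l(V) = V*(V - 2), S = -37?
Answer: -12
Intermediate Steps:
l(V) = V*(-2 + V)
-49 + S*l((2 - 1)²) = -49 - 37*(2 - 1)²*(-2 + (2 - 1)²) = -49 - 37*1²*(-2 + 1²) = -49 - 37*(-2 + 1) = -49 - 37*(-1) = -49 + 37 = -12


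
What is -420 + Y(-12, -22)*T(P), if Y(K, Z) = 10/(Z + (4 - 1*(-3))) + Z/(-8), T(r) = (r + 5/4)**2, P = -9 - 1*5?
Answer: -5205/64 ≈ -81.328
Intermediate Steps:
P = -14 (P = -9 - 5 = -14)
T(r) = (5/4 + r)**2 (T(r) = (r + 5*(1/4))**2 = (r + 5/4)**2 = (5/4 + r)**2)
Y(K, Z) = 10/(7 + Z) - Z/8 (Y(K, Z) = 10/(Z + (4 + 3)) + Z*(-1/8) = 10/(Z + 7) - Z/8 = 10/(7 + Z) - Z/8)
-420 + Y(-12, -22)*T(P) = -420 + ((80 - 1*(-22)**2 - 7*(-22))/(8*(7 - 22)))*((5 + 4*(-14))**2/16) = -420 + ((1/8)*(80 - 1*484 + 154)/(-15))*((5 - 56)**2/16) = -420 + ((1/8)*(-1/15)*(80 - 484 + 154))*((1/16)*(-51)**2) = -420 + ((1/8)*(-1/15)*(-250))*((1/16)*2601) = -420 + (25/12)*(2601/16) = -420 + 21675/64 = -5205/64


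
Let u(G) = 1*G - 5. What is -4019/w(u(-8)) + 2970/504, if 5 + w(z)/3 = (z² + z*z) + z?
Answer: 11467/6720 ≈ 1.7064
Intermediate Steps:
u(G) = -5 + G (u(G) = G - 5 = -5 + G)
w(z) = -15 + 3*z + 6*z² (w(z) = -15 + 3*((z² + z*z) + z) = -15 + 3*((z² + z²) + z) = -15 + 3*(2*z² + z) = -15 + 3*(z + 2*z²) = -15 + (3*z + 6*z²) = -15 + 3*z + 6*z²)
-4019/w(u(-8)) + 2970/504 = -4019/(-15 + 3*(-5 - 8) + 6*(-5 - 8)²) + 2970/504 = -4019/(-15 + 3*(-13) + 6*(-13)²) + 2970*(1/504) = -4019/(-15 - 39 + 6*169) + 165/28 = -4019/(-15 - 39 + 1014) + 165/28 = -4019/960 + 165/28 = 11467/6720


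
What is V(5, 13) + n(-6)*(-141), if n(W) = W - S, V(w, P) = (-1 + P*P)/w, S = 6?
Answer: 8628/5 ≈ 1725.6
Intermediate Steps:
V(w, P) = (-1 + P²)/w
n(W) = -6 + W (n(W) = W - 1*6 = W - 6 = -6 + W)
V(5, 13) + n(-6)*(-141) = (-1 + 13²)/5 + (-6 - 6)*(-141) = (-1 + 169)/5 - 12*(-141) = (⅕)*168 + 1692 = 168/5 + 1692 = 8628/5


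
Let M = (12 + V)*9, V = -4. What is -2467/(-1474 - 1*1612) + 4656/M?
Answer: 606085/9258 ≈ 65.466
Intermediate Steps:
M = 72 (M = (12 - 4)*9 = 8*9 = 72)
-2467/(-1474 - 1*1612) + 4656/M = -2467/(-1474 - 1*1612) + 4656/72 = -2467/(-1474 - 1612) + 4656*(1/72) = -2467/(-3086) + 194/3 = -2467*(-1/3086) + 194/3 = 2467/3086 + 194/3 = 606085/9258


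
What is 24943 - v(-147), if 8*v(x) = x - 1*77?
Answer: 24971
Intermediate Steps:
v(x) = -77/8 + x/8 (v(x) = (x - 1*77)/8 = (x - 77)/8 = (-77 + x)/8 = -77/8 + x/8)
24943 - v(-147) = 24943 - (-77/8 + (⅛)*(-147)) = 24943 - (-77/8 - 147/8) = 24943 - 1*(-28) = 24943 + 28 = 24971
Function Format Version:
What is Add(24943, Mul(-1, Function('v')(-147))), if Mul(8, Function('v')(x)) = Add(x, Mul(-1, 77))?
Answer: 24971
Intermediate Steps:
Function('v')(x) = Add(Rational(-77, 8), Mul(Rational(1, 8), x)) (Function('v')(x) = Mul(Rational(1, 8), Add(x, Mul(-1, 77))) = Mul(Rational(1, 8), Add(x, -77)) = Mul(Rational(1, 8), Add(-77, x)) = Add(Rational(-77, 8), Mul(Rational(1, 8), x)))
Add(24943, Mul(-1, Function('v')(-147))) = Add(24943, Mul(-1, Add(Rational(-77, 8), Mul(Rational(1, 8), -147)))) = Add(24943, Mul(-1, Add(Rational(-77, 8), Rational(-147, 8)))) = Add(24943, Mul(-1, -28)) = Add(24943, 28) = 24971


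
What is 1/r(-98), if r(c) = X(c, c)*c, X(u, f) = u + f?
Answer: 1/19208 ≈ 5.2062e-5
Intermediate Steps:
X(u, f) = f + u
r(c) = 2*c**2 (r(c) = (c + c)*c = (2*c)*c = 2*c**2)
1/r(-98) = 1/(2*(-98)**2) = 1/(2*9604) = 1/19208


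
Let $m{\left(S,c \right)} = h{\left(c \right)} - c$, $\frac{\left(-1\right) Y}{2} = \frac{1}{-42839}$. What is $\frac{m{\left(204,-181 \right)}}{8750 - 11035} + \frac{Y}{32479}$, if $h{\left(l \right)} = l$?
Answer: $\frac{2}{1391367881} \approx 1.4374 \cdot 10^{-9}$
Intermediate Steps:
$Y = \frac{2}{42839}$ ($Y = - \frac{2}{-42839} = \left(-2\right) \left(- \frac{1}{42839}\right) = \frac{2}{42839} \approx 4.6686 \cdot 10^{-5}$)
$m{\left(S,c \right)} = 0$ ($m{\left(S,c \right)} = c - c = 0$)
$\frac{m{\left(204,-181 \right)}}{8750 - 11035} + \frac{Y}{32479} = \frac{0}{8750 - 11035} + \frac{2}{42839 \cdot 32479} = \frac{0}{-2285} + \frac{2}{42839} \cdot \frac{1}{32479} = 0 \left(- \frac{1}{2285}\right) + \frac{2}{1391367881} = 0 + \frac{2}{1391367881} = \frac{2}{1391367881}$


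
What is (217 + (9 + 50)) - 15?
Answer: 261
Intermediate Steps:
(217 + (9 + 50)) - 15 = (217 + 59) - 15 = 276 - 15 = 261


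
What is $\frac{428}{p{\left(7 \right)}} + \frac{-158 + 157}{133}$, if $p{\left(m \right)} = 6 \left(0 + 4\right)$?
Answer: $\frac{14225}{798} \approx 17.826$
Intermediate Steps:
$p{\left(m \right)} = 24$ ($p{\left(m \right)} = 6 \cdot 4 = 24$)
$\frac{428}{p{\left(7 \right)}} + \frac{-158 + 157}{133} = \frac{428}{24} + \frac{-158 + 157}{133} = 428 \cdot \frac{1}{24} - \frac{1}{133} = \frac{107}{6} - \frac{1}{133} = \frac{14225}{798}$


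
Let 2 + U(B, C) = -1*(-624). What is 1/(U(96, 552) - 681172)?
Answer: -1/680550 ≈ -1.4694e-6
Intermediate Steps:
U(B, C) = 622 (U(B, C) = -2 - 1*(-624) = -2 + 624 = 622)
1/(U(96, 552) - 681172) = 1/(622 - 681172) = 1/(-680550) = -1/680550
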